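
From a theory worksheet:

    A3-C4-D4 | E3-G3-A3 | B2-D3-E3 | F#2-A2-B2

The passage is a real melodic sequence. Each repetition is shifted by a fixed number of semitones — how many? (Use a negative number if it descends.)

-5

Unit = 3 notes; the statements start on A3, E3, B2, F#2, moving down a 4th each time.
A3→E3 is 52 − 57 = -5 semitones.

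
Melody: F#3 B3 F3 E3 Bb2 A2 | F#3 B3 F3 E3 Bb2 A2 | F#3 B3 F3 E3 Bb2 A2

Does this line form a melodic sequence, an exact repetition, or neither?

Each 6-note cell is identical (F#3 B3 F3 E3 Bb2 A2), restated at the same pitch.

repetition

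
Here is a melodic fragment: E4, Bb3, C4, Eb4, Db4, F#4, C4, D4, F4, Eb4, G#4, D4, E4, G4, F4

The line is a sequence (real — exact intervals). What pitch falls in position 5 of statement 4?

Grouping in 5s, the 5th note of each cell is Db4, Eb4, F4.
One more up a 2nd gives G4.

G4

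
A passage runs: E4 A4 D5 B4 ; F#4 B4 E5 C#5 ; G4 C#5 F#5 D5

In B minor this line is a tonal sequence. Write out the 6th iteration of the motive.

With a 4-note motive the entries are E4, F#4, G4, each up a 2nd from the previous.
Extending up a 2nd: A4 → B4 → C#5.
From C#5 the diatonic shape gives C#5 F#5 B5 G5.

C#5 F#5 B5 G5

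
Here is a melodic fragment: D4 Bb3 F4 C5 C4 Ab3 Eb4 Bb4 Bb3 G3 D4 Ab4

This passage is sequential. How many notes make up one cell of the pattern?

Try groups of 4 (3 cells in 12 notes):
D4 Bb3 F4 C5 | C4 Ab3 Eb4 Bb4 | Bb3 G3 D4 Ab4
Each cell is the previous one down a 2nd — so the unit is 4 notes.

4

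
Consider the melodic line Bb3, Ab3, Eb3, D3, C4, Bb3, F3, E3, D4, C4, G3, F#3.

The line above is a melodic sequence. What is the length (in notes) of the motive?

4

12 notes total. Splitting into 3 groups of 4:
Bb3 Ab3 Eb3 D3 | C4 Bb3 F3 E3 | D4 C4 G3 F#3
Every group is a transposition up a 2nd of the one before; no shorter unit works.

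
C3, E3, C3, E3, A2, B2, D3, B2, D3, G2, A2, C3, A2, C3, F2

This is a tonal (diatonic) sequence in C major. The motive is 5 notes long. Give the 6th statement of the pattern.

E2 G2 E2 G2 C2

Unit = 5 notes; the statements start on C3, B2, A2, moving down a 2nd each time.
Extending down a 2nd: G2 → F2 → E2.
From E2 the diatonic shape gives E2 G2 E2 G2 C2.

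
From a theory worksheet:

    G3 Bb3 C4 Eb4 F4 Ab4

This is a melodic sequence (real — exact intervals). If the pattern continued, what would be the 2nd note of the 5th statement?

Gb5

With 2-note cells, note 2 of each statement runs Bb3, Eb4, Ab4.
Extending up a 4th: Db5 → Gb5.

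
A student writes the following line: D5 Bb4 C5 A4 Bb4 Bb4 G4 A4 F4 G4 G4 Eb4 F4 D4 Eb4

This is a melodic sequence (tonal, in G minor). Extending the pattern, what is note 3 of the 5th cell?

With 5-note cells, note 3 of each statement runs C5, A4, F4.
Extending down a 3rd: D4 → Bb3.

Bb3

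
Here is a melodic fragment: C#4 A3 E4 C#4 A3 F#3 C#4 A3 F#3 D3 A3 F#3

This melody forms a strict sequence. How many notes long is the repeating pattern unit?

There are 12 notes; a 4-note unit gives 3 cells:
C#4 A3 E4 C#4 | A3 F#3 C#4 A3 | F#3 D3 A3 F#3
That's a consistent down a 3rd shift per cell, and no other grouping gives one.

4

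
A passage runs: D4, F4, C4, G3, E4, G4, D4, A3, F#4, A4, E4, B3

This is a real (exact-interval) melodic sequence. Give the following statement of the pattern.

With a 4-note motive the entries are D4, E4, F#4, each up a 2nd from the previous.
From G#4 the exact shape gives G#4 B4 F#4 C#4.

G#4 B4 F#4 C#4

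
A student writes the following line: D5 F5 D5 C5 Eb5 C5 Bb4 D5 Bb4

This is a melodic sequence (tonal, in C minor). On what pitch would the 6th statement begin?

F4

Taking 3-note groups, the heads are D5, C5, Bb4: the pattern moves down a 2nd.
Continuing: Ab4 → G4 → F4. Statement 6 starts on F4.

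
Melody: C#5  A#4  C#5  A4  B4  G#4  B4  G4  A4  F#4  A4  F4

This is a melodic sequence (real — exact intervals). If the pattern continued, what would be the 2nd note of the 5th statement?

D4

Grouping in 4s, the 2nd note of each cell is A#4, G#4, F#4.
Carrying that down a 2nd forward: E4 → D4.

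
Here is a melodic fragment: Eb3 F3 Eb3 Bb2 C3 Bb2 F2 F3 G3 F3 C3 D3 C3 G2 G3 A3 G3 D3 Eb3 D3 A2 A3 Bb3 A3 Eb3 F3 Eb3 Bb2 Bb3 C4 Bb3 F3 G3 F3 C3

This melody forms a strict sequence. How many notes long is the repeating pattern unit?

7

Try groups of 7 (5 cells in 35 notes):
Eb3 F3 Eb3 Bb2 C3 Bb2 F2 | F3 G3 F3 C3 D3 C3 G2 | G3 A3 G3 D3 Eb3 D3 A2 | A3 Bb3 A3 Eb3 F3 Eb3 Bb2 | Bb3 C4 Bb3 F3 G3 F3 C3
Every group is a transposition up a 2nd of the one before; no shorter unit works.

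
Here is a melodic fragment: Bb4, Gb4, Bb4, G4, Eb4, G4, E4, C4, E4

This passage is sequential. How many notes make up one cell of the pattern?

3

There are 9 notes; a 3-note unit gives 3 cells:
Bb4 Gb4 Bb4 | G4 Eb4 G4 | E4 C4 E4
Each cell is the previous one down a 3rd — so the unit is 3 notes.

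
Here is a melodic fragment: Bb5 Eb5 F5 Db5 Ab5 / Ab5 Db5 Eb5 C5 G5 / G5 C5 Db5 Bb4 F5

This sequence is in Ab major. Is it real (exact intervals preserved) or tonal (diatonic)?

tonal

Every note is diatonic to Ab major.
Cell 1 has -4 semitones from note 3 to 4, but cell 2 has -3 — the interval quality changes while the contour stays the same, which is the hallmark of a tonal sequence.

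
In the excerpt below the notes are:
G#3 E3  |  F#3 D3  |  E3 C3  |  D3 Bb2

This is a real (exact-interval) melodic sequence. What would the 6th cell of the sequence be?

Unit = 2 notes; the statements start on G#3, F#3, E3, D3, moving down a 2nd each time.
Continuing the starts: C3 → Bb2.
So cell 6 is Bb2 Gb2.

Bb2 Gb2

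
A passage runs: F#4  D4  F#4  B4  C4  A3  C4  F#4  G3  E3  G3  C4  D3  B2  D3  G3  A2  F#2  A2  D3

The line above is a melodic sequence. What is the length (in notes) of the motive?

4

Try groups of 4 (5 cells in 20 notes):
F#4 D4 F#4 B4 | C4 A3 C4 F#4 | G3 E3 G3 C4 | D3 B2 D3 G3 | A2 F#2 A2 D3
That's a consistent down a 4th shift per cell, and no other grouping gives one.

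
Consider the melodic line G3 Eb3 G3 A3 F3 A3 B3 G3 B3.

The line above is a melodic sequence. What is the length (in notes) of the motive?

3

Try groups of 3 (3 cells in 9 notes):
G3 Eb3 G3 | A3 F3 A3 | B3 G3 B3
That's a consistent up a 2nd shift per cell, and no other grouping gives one.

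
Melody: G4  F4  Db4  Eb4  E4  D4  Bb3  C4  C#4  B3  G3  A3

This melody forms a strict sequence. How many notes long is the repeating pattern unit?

4

12 notes total. Splitting into 3 groups of 4:
G4 F4 Db4 Eb4 | E4 D4 Bb3 C4 | C#4 B3 G3 A3
Every group is a transposition down a 3rd of the one before; no shorter unit works.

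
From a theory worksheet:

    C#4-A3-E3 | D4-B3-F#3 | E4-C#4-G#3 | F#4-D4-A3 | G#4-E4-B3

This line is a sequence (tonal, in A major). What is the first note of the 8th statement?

The 3-note cells begin on C#4, D4, E4, F#4, G#4 — each up a 2nd from the last.
Extending the heads up a 2nd: A4 → B4 → C#5.

C#5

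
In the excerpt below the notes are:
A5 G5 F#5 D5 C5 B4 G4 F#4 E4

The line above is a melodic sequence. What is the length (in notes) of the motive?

3

Try groups of 3 (3 cells in 9 notes):
A5 G5 F#5 | D5 C5 B4 | G4 F#4 E4
That's a consistent down a 5th shift per cell, and no other grouping gives one.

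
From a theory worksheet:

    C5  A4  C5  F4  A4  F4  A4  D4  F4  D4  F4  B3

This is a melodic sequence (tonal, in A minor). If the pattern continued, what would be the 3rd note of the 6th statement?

G3

With 4-note cells, note 3 of each statement runs C5, A4, F4.
Extending down a 3rd: D4 → B3 → G3.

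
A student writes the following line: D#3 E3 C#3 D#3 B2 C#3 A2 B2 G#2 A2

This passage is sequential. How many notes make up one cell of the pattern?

2

There are 10 notes; a 2-note unit gives 5 cells:
D#3 E3 | C#3 D#3 | B2 C#3 | A2 B2 | G#2 A2
Every group is a transposition down a 2nd of the one before; no shorter unit works.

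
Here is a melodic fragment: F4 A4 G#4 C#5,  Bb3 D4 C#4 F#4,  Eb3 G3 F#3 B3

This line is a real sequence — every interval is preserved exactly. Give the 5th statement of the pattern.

With a 4-note motive the entries are F4, Bb3, Eb3, each down a 5th from the previous.
Extending down a 5th: Ab2 → Db2.
So cell 5 is Db2 F2 E2 A2.

Db2 F2 E2 A2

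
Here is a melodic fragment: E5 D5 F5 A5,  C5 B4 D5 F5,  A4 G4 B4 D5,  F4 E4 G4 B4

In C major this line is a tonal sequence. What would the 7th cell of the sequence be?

Taking 4-note groups, the heads are E5, C5, A4, F4: the pattern moves down a 3rd.
Continuing the starts: D4 → B3 → G3.
So cell 7 is G3 F3 A3 C4.

G3 F3 A3 C4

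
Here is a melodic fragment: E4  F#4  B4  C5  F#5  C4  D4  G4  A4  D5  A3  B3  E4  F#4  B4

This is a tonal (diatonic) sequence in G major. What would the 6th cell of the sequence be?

Taking 5-note groups, the heads are E4, C4, A3: the pattern moves down a 3rd.
Carrying on: F#3 → D3 → B2.
From B2 the diatonic shape gives B2 C3 F#3 G3 C4.

B2 C3 F#3 G3 C4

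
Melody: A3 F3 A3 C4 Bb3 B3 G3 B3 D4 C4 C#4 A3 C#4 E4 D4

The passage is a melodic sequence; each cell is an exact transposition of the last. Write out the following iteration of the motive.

D#4 B3 D#4 F#4 E4

With a 5-note motive the entries are A3, B3, C#4, each up a 2nd from the previous.
So cell 4 is D#4 B3 D#4 F#4 E4.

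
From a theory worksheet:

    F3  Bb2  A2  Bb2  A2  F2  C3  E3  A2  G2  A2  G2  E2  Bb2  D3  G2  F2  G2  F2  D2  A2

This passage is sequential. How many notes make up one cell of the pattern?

There are 21 notes; a 7-note unit gives 3 cells:
F3 Bb2 A2 Bb2 A2 F2 C3 | E3 A2 G2 A2 G2 E2 Bb2 | D3 G2 F2 G2 F2 D2 A2
Every group is a transposition down a 2nd of the one before; no shorter unit works.

7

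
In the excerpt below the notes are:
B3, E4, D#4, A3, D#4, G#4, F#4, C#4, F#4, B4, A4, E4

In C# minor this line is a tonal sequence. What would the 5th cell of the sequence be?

Taking 4-note groups, the heads are B3, D#4, F#4: the pattern moves up a 3rd.
Carrying on: A4 → C#5.
So cell 5 is C#5 F#5 E5 B4.

C#5 F#5 E5 B4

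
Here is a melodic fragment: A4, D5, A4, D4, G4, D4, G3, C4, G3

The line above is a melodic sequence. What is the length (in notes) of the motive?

3

9 notes total. Splitting into 3 groups of 3:
A4 D5 A4 | D4 G4 D4 | G3 C4 G3
Each cell is the previous one down a 5th — so the unit is 3 notes.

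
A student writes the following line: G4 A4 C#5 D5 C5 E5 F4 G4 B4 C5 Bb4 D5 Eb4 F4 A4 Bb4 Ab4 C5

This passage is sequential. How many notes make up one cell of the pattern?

6

There are 18 notes; a 6-note unit gives 3 cells:
G4 A4 C#5 D5 C5 E5 | F4 G4 B4 C5 Bb4 D5 | Eb4 F4 A4 Bb4 Ab4 C5
Each cell is the previous one down a 2nd — so the unit is 6 notes.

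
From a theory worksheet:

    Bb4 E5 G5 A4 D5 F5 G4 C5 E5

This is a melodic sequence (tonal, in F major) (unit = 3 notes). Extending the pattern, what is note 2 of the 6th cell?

G4

Grouping in 3s, the 2nd note of each cell is E5, D5, C5.
Each moves down a 2nd. Continuing: Bb4 → A4 → G4.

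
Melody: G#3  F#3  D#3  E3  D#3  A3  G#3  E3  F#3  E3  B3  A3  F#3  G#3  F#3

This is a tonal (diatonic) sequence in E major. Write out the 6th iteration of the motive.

E4 D#4 B3 C#4 B3

The 5-note cells begin on G#3, A3, B3 — each up a 2nd from the last.
Continuing the starts: C#4 → D#4 → E4.
So cell 6 is E4 D#4 B3 C#4 B3.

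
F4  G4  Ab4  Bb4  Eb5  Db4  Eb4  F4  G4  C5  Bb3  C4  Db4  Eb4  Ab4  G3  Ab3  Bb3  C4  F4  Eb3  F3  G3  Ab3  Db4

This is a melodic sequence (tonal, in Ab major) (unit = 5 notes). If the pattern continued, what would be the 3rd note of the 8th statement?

With 5-note cells, note 3 of each statement runs Ab4, F4, Db4, Bb3, G3.
Carrying that down a 3rd forward: Eb3 → C3 → Ab2.

Ab2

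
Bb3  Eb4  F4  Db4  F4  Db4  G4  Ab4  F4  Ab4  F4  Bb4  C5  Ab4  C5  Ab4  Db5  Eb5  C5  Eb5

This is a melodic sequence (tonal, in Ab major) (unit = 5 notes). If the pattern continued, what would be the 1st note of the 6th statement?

Grouping in 5s, the 1st note of each cell is Bb3, Db4, F4, Ab4.
Each moves up a 3rd. Continuing: C5 → Eb5.

Eb5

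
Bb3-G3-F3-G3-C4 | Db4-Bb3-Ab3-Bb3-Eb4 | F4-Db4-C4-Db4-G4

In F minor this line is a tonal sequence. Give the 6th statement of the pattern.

Unit = 5 notes; the statements start on Bb3, Db4, F4, moving up a 3rd each time.
Extending up a 3rd: Ab4 → C5 → Eb5.
Statement 6 starts on Eb5 and keeps the same diatonic contour: Eb5 C5 Bb4 C5 F5.

Eb5 C5 Bb4 C5 F5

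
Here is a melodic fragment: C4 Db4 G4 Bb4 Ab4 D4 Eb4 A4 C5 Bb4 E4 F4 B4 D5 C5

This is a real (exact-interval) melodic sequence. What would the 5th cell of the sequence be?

G#4 A4 D#5 F#5 E5

Taking 5-note groups, the heads are C4, D4, E4: the pattern moves up a 2nd.
Continuing the starts: F#4 → G#4.
Statement 5 starts on G#4 and keeps the same exact contour: G#4 A4 D#5 F#5 E5.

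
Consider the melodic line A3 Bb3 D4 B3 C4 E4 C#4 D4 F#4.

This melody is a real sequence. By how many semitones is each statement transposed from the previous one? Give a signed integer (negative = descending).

2

Taking 3-note groups, the heads are A3, B3, C#4: the pattern moves up a 2nd.
A3 to B3 spans +2 semitones.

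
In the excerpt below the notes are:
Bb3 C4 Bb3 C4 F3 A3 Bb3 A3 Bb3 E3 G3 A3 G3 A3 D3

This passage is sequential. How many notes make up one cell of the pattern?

5

There are 15 notes; a 5-note unit gives 3 cells:
Bb3 C4 Bb3 C4 F3 | A3 Bb3 A3 Bb3 E3 | G3 A3 G3 A3 D3
Each cell is the previous one down a 2nd — so the unit is 5 notes.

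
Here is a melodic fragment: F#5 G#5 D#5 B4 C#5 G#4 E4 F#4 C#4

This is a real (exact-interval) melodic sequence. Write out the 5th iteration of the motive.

With a 3-note motive the entries are F#5, B4, E4, each down a 5th from the previous.
Continuing the starts: A3 → D3.
Statement 5 starts on D3 and keeps the same exact contour: D3 E3 B2.

D3 E3 B2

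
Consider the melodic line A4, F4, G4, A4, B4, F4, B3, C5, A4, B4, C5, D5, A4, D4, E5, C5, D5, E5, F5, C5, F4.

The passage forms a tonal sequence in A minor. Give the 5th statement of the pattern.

With a 7-note motive the entries are A4, C5, E5, each up a 3rd from the previous.
Continuing the starts: G5 → B5.
Statement 5 starts on B5 and keeps the same diatonic contour: B5 G5 A5 B5 C6 G5 C5.

B5 G5 A5 B5 C6 G5 C5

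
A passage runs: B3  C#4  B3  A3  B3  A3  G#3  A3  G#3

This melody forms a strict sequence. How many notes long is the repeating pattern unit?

Try groups of 3 (3 cells in 9 notes):
B3 C#4 B3 | A3 B3 A3 | G#3 A3 G#3
Every group is a transposition down a 2nd of the one before; no shorter unit works.

3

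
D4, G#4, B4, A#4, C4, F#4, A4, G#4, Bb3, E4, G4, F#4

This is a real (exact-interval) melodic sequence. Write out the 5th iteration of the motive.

Taking 4-note groups, the heads are D4, C4, Bb3: the pattern moves down a 2nd.
Continuing the starts: Ab3 → Gb3.
From Gb3 the exact shape gives Gb3 C4 Eb4 D4.

Gb3 C4 Eb4 D4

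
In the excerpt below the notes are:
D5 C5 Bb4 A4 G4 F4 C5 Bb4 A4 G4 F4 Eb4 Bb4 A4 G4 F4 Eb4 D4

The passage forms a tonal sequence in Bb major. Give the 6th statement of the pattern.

With a 6-note motive the entries are D5, C5, Bb4, each down a 2nd from the previous.
Continuing the starts: A4 → G4 → F4.
Statement 6 starts on F4 and keeps the same diatonic contour: F4 Eb4 D4 C4 Bb3 A3.

F4 Eb4 D4 C4 Bb3 A3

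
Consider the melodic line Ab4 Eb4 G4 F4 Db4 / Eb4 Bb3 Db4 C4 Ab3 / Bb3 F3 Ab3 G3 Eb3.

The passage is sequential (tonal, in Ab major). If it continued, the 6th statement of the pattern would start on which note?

G2

With a 5-note motive the entries are Ab4, Eb4, Bb3, each down a 4th from the previous.
Extending the heads down a 4th: F3 → C3 → G2.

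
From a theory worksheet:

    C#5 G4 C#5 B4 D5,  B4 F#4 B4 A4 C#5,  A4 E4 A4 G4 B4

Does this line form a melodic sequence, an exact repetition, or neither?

sequence

Each 5-note cell is the previous one transposed down a 2nd.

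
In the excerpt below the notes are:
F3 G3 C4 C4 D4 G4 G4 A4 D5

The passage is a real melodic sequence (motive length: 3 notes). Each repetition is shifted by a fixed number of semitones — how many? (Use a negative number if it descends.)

The 3-note cells begin on F3, C4, G4 — each up a 5th from the last.
F3 to C4 spans +7 semitones.

7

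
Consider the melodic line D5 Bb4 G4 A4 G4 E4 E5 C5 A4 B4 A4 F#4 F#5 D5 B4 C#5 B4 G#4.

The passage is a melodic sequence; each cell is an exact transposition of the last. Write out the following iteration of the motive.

With a 6-note motive the entries are D5, E5, F#5, each up a 2nd from the previous.
So cell 4 is G#5 E5 C#5 D#5 C#5 A#4.

G#5 E5 C#5 D#5 C#5 A#4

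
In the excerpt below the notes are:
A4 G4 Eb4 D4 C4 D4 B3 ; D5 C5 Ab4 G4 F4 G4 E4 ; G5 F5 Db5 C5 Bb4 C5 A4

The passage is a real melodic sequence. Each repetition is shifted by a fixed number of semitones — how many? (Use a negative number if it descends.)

Unit = 7 notes; the statements start on A4, D5, G5, moving up a 4th each time.
A4 to D5 spans +5 semitones.

5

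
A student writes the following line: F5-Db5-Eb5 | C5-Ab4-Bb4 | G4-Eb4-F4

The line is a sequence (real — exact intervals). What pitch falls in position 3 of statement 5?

Grouping in 3s, the 3rd note of each cell is Eb5, Bb4, F4.
Carrying that down a 4th forward: C4 → G3.

G3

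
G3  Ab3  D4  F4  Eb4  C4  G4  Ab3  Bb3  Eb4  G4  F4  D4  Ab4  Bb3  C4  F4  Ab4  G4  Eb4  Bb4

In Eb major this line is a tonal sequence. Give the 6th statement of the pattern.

Taking 7-note groups, the heads are G3, Ab3, Bb3: the pattern moves up a 2nd.
Carrying on: C4 → D4 → Eb4.
From Eb4 the diatonic shape gives Eb4 F4 Bb4 D5 C5 Ab4 Eb5.

Eb4 F4 Bb4 D5 C5 Ab4 Eb5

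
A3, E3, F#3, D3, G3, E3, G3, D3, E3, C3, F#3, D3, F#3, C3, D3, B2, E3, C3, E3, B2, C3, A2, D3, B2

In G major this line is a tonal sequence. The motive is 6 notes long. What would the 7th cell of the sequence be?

B2 F#2 G2 E2 A2 F#2

The 6-note cells begin on A3, G3, F#3, E3 — each down a 2nd from the last.
Carrying on: D3 → C3 → B2.
Statement 7 starts on B2 and keeps the same diatonic contour: B2 F#2 G2 E2 A2 F#2.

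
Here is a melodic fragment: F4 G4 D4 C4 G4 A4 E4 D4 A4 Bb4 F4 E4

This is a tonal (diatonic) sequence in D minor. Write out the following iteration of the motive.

Bb4 C5 G4 F4

Taking 4-note groups, the heads are F4, G4, A4: the pattern moves up a 2nd.
Statement 4 starts on Bb4 and keeps the same diatonic contour: Bb4 C5 G4 F4.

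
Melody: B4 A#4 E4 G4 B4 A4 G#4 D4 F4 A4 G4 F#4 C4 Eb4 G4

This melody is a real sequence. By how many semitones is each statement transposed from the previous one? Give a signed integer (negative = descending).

Taking 5-note groups, the heads are B4, A4, G4: the pattern moves down a 2nd.
B4→A4 is 69 − 71 = -2 semitones.

-2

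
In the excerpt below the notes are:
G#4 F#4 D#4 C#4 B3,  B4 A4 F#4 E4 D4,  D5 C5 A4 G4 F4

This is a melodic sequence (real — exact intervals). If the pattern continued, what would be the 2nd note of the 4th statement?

Eb5

Grouping in 5s, the 2nd note of each cell is F#4, A4, C5.
Each moves up a 3rd; the next is Eb5.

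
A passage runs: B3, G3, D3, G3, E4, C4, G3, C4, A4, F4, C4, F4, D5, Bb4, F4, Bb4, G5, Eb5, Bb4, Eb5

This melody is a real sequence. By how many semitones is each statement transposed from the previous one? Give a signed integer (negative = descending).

5

The 4-note cells begin on B3, E4, A4, D5, G5 — each up a 4th from the last.
B3 to E4 spans +5 semitones.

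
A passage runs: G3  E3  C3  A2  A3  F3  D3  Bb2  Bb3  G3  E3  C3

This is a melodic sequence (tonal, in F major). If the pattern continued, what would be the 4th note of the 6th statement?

The unit is 4 notes. Position-4 pitches of the 3 shown cells: A2, Bb2, C3.
Extending up a 2nd: D3 → E3 → F3.

F3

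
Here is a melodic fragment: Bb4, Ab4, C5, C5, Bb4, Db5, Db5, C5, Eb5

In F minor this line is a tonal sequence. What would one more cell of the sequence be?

Eb5 Db5 F5

The 3-note cells begin on Bb4, C5, Db5 — each up a 2nd from the last.
From Eb5 the diatonic shape gives Eb5 Db5 F5.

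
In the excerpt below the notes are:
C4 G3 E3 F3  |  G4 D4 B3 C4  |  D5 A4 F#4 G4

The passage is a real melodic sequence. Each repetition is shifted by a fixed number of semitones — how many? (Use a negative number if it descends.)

Taking 4-note groups, the heads are C4, G4, D5: the pattern moves up a 5th.
C4→G4 is 67 − 60 = 7 semitones.

7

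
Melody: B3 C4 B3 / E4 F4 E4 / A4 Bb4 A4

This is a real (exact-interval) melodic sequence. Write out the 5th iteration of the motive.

G5 Ab5 G5

With a 3-note motive the entries are B3, E4, A4, each up a 4th from the previous.
Extending up a 4th: D5 → G5.
So cell 5 is G5 Ab5 G5.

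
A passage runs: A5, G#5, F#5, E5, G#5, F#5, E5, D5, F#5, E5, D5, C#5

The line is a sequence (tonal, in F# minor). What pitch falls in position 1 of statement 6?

C#5

Grouping in 4s, the 1st note of each cell is A5, G#5, F#5.
Extending down a 2nd: E5 → D5 → C#5.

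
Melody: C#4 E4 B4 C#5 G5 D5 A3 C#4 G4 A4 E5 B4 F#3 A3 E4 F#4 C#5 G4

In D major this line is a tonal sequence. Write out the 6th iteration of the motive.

The 6-note cells begin on C#4, A3, F#3 — each down a 3rd from the last.
Carrying on: D3 → B2 → G2.
Statement 6 starts on G2 and keeps the same diatonic contour: G2 B2 F#3 G3 D4 A3.

G2 B2 F#3 G3 D4 A3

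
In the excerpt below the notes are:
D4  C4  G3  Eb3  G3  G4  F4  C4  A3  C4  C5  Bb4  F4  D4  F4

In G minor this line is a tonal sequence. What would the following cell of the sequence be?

With a 5-note motive the entries are D4, G4, C5, each up a 4th from the previous.
Statement 4 starts on F5 and keeps the same diatonic contour: F5 Eb5 Bb4 G4 Bb4.

F5 Eb5 Bb4 G4 Bb4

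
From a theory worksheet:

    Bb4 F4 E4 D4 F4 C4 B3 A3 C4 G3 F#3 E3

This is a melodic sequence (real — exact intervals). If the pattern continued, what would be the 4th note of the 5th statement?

F#2

The unit is 4 notes. Position-4 pitches of the 3 shown cells: D4, A3, E3.
Each moves down a 4th. Continuing: B2 → F#2.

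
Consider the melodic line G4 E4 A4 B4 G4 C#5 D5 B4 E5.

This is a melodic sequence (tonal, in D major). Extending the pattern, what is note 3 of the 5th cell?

Grouping in 3s, the 3rd note of each cell is A4, C#5, E5.
Extending up a 3rd: G5 → B5.

B5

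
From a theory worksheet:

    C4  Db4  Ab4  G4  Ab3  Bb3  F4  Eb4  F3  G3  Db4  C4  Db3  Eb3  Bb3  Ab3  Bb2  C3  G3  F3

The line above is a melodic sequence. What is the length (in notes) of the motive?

4

There are 20 notes; a 4-note unit gives 5 cells:
C4 Db4 Ab4 G4 | Ab3 Bb3 F4 Eb4 | F3 G3 Db4 C4 | Db3 Eb3 Bb3 Ab3 | Bb2 C3 G3 F3
That's a consistent down a 3rd shift per cell, and no other grouping gives one.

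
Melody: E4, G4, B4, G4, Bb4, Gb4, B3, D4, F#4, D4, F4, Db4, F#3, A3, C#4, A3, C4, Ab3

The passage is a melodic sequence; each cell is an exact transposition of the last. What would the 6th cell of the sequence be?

The 6-note cells begin on E4, B3, F#3 — each down a 4th from the last.
Extending down a 4th: C#3 → G#2 → D#2.
From D#2 the exact shape gives D#2 F#2 A#2 F#2 A2 F2.

D#2 F#2 A#2 F#2 A2 F2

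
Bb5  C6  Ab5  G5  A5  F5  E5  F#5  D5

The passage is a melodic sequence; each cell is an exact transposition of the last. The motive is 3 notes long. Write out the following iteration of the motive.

C#5 D#5 B4

The 3-note cells begin on Bb5, G5, E5 — each down a 3rd from the last.
From C#5 the exact shape gives C#5 D#5 B4.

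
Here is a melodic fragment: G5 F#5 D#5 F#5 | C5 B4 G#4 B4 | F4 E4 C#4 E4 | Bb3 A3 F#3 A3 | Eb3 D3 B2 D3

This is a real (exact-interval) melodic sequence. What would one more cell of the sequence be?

Ab2 G2 E2 G2

With a 4-note motive the entries are G5, C5, F4, Bb3, Eb3, each down a 5th from the previous.
So cell 6 is Ab2 G2 E2 G2.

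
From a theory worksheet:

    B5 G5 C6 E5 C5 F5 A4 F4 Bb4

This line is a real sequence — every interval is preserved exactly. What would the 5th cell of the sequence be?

G3 Eb3 Ab3

With a 3-note motive the entries are B5, E5, A4, each down a 5th from the previous.
Extending down a 5th: D4 → G3.
So cell 5 is G3 Eb3 Ab3.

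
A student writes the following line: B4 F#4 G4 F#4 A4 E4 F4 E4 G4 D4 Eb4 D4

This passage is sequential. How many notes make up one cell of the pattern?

Try groups of 4 (3 cells in 12 notes):
B4 F#4 G4 F#4 | A4 E4 F4 E4 | G4 D4 Eb4 D4
That's a consistent down a 2nd shift per cell, and no other grouping gives one.

4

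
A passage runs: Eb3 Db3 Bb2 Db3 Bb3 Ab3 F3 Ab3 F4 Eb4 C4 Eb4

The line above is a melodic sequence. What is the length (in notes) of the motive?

Try groups of 4 (3 cells in 12 notes):
Eb3 Db3 Bb2 Db3 | Bb3 Ab3 F3 Ab3 | F4 Eb4 C4 Eb4
That's a consistent up a 5th shift per cell, and no other grouping gives one.

4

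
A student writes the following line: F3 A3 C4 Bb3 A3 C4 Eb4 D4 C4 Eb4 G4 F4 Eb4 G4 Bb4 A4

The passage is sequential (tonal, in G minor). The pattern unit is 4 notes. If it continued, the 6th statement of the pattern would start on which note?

Bb4

The 4-note cells begin on F3, A3, C4, Eb4 — each up a 3rd from the last.
Continuing: G4 → Bb4. Statement 6 starts on Bb4.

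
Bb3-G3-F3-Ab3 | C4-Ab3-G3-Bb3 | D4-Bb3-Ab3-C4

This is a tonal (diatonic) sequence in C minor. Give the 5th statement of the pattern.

F4 D4 C4 Eb4

With a 4-note motive the entries are Bb3, C4, D4, each up a 2nd from the previous.
Continuing the starts: Eb4 → F4.
Statement 5 starts on F4 and keeps the same diatonic contour: F4 D4 C4 Eb4.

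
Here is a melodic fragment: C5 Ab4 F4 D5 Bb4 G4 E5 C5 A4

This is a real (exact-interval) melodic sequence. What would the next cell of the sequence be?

Taking 3-note groups, the heads are C5, D5, E5: the pattern moves up a 2nd.
So cell 4 is F#5 D5 B4.

F#5 D5 B4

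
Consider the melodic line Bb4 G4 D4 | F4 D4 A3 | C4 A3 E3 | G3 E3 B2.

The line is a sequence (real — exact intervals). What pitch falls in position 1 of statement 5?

D3

With 3-note cells, note 1 of each statement runs Bb4, F4, C4, G3.
One more down a 4th gives D3.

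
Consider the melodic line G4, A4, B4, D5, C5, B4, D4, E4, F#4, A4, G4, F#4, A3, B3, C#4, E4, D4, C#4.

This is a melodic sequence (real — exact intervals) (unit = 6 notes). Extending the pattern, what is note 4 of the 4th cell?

With 6-note cells, note 4 of each statement runs D5, A4, E4.
From E4, down a 4th gives B3.

B3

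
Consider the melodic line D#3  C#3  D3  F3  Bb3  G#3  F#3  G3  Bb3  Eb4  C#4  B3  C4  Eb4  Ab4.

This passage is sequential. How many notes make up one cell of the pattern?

5

There are 15 notes; a 5-note unit gives 3 cells:
D#3 C#3 D3 F3 Bb3 | G#3 F#3 G3 Bb3 Eb4 | C#4 B3 C4 Eb4 Ab4
Each cell is the previous one up a 4th — so the unit is 5 notes.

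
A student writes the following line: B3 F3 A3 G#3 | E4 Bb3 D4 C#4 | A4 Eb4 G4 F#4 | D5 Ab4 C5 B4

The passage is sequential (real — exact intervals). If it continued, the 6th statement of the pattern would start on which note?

C6

Taking 4-note groups, the heads are B3, E4, A4, D5: the pattern moves up a 4th.
Extending the heads up a 4th: G5 → C6.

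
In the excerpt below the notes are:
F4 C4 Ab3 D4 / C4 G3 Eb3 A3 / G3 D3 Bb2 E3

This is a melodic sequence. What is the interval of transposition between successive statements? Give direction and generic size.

With a 4-note motive the entries are F4, C4, G3, each down a 4th from the previous.
F4 to C4 is down a 4th.

down a 4th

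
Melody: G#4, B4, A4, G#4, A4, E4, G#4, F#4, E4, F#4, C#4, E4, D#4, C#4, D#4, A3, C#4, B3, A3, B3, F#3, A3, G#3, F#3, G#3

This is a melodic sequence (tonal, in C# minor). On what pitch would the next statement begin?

Unit = 5 notes; the statements start on G#4, E4, C#4, A3, F#3, moving down a 3rd each time.
One more step down a 3rd gives D#3.

D#3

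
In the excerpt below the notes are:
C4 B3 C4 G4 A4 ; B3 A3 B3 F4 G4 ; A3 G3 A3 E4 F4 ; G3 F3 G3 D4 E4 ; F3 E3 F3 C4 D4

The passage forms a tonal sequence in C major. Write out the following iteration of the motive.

E3 D3 E3 B3 C4

Unit = 5 notes; the statements start on C4, B3, A3, G3, F3, moving down a 2nd each time.
So cell 6 is E3 D3 E3 B3 C4.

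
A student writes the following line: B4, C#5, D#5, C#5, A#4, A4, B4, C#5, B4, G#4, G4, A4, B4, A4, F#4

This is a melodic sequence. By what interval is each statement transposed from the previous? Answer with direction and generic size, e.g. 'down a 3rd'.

With a 5-note motive the entries are B4, A4, G4, each down a 2nd from the previous.
B4 to A4 is down a 2nd.

down a 2nd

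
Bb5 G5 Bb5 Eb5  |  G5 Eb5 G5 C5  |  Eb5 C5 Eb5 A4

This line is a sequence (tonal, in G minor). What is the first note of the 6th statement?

F4

The 4-note cells begin on Bb5, G5, Eb5 — each down a 3rd from the last.
Extending the heads down a 3rd: C5 → A4 → F4.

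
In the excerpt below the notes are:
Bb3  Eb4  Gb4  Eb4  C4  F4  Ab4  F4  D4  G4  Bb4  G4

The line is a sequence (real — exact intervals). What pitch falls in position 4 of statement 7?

With 4-note cells, note 4 of each statement runs Eb4, F4, G4.
Extending up a 2nd: A4 → B4 → C#5 → D#5.

D#5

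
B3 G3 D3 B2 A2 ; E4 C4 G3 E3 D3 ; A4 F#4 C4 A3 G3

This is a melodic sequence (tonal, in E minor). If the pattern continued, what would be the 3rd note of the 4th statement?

F#4

The unit is 5 notes. Position-3 pitches of the 3 shown cells: D3, G3, C4.
One more up a 4th gives F#4.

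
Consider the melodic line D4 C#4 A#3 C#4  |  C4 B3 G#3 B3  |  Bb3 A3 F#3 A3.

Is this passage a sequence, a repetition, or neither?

Each 4-note cell is the previous one transposed down a 2nd.

sequence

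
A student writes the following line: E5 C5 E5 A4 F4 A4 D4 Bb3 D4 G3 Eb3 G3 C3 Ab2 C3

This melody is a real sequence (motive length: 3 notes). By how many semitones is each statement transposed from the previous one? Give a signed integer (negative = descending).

-7

Unit = 3 notes; the statements start on E5, A4, D4, G3, C3, moving down a 5th each time.
Counting half-steps from E5 to A4: -7.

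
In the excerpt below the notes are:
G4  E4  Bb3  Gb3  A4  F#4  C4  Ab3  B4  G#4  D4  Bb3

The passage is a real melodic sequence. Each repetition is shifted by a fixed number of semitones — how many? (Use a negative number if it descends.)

With a 4-note motive the entries are G4, A4, B4, each up a 2nd from the previous.
G4 to A4 spans +2 semitones.

2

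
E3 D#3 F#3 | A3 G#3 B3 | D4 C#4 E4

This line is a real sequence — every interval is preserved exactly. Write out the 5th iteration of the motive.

With a 3-note motive the entries are E3, A3, D4, each up a 4th from the previous.
Continuing the starts: G4 → C5.
So cell 5 is C5 B4 D5.

C5 B4 D5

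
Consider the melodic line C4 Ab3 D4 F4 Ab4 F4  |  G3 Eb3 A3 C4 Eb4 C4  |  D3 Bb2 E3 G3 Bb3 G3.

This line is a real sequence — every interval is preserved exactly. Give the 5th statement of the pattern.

Unit = 6 notes; the statements start on C4, G3, D3, moving down a 4th each time.
Continuing the starts: A2 → E2.
From E2 the exact shape gives E2 C2 F#2 A2 C3 A2.

E2 C2 F#2 A2 C3 A2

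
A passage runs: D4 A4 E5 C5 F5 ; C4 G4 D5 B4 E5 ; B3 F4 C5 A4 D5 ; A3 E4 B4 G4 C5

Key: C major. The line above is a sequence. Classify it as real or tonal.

tonal

Every note is diatonic to C major.
Cell 1 has -4 semitones from note 3 to 4, but cell 2 has -3 — the interval quality changes while the contour stays the same, which is the hallmark of a tonal sequence.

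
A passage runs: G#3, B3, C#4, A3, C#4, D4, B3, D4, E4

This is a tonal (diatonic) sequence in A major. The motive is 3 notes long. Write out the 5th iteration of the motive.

With a 3-note motive the entries are G#3, A3, B3, each up a 2nd from the previous.
Extending up a 2nd: C#4 → D4.
From D4 the diatonic shape gives D4 F#4 G#4.

D4 F#4 G#4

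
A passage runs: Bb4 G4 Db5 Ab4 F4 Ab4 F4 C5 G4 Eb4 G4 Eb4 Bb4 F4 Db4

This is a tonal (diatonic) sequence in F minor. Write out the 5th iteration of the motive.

With a 5-note motive the entries are Bb4, Ab4, G4, each down a 2nd from the previous.
Continuing the starts: F4 → Eb4.
Statement 5 starts on Eb4 and keeps the same diatonic contour: Eb4 C4 G4 Db4 Bb3.

Eb4 C4 G4 Db4 Bb3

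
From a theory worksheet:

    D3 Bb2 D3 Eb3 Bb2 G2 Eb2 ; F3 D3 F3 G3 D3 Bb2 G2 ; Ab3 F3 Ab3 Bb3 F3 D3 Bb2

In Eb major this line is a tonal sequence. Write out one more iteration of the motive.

C4 Ab3 C4 D4 Ab3 F3 D3

Unit = 7 notes; the statements start on D3, F3, Ab3, moving up a 3rd each time.
Statement 4 starts on C4 and keeps the same diatonic contour: C4 Ab3 C4 D4 Ab3 F3 D3.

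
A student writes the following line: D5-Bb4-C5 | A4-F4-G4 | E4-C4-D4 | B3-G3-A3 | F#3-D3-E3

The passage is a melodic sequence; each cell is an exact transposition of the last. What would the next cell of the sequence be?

With a 3-note motive the entries are D5, A4, E4, B3, F#3, each down a 4th from the previous.
From C#3 the exact shape gives C#3 A2 B2.

C#3 A2 B2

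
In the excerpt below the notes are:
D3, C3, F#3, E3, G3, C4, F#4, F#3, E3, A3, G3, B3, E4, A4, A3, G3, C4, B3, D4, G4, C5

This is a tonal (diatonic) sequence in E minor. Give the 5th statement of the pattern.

Unit = 7 notes; the statements start on D3, F#3, A3, moving up a 3rd each time.
Continuing the starts: C4 → E4.
Statement 5 starts on E4 and keeps the same diatonic contour: E4 D4 G4 F#4 A4 D5 G5.

E4 D4 G4 F#4 A4 D5 G5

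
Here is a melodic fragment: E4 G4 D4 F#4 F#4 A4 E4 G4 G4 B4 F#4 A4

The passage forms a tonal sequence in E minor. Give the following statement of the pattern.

Taking 4-note groups, the heads are E4, F#4, G4: the pattern moves up a 2nd.
Statement 4 starts on A4 and keeps the same diatonic contour: A4 C5 G4 B4.

A4 C5 G4 B4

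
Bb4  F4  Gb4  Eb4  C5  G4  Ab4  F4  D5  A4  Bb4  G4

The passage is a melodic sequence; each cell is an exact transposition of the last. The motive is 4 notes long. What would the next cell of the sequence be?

Taking 4-note groups, the heads are Bb4, C5, D5: the pattern moves up a 2nd.
From E5 the exact shape gives E5 B4 C5 A4.

E5 B4 C5 A4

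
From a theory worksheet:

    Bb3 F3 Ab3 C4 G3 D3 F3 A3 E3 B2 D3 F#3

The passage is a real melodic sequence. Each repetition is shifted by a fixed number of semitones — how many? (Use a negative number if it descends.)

-3

Unit = 4 notes; the statements start on Bb3, G3, E3, moving down a 3rd each time.
Bb3→G3 is 55 − 58 = -3 semitones.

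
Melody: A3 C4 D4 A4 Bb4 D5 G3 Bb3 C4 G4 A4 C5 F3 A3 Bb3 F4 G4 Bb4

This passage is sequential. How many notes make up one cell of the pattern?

Try groups of 6 (3 cells in 18 notes):
A3 C4 D4 A4 Bb4 D5 | G3 Bb3 C4 G4 A4 C5 | F3 A3 Bb3 F4 G4 Bb4
Each cell is the previous one down a 2nd — so the unit is 6 notes.

6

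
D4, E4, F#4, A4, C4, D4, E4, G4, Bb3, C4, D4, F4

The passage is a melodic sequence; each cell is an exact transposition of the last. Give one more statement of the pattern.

Ab3 Bb3 C4 Eb4

Taking 4-note groups, the heads are D4, C4, Bb3: the pattern moves down a 2nd.
So cell 4 is Ab3 Bb3 C4 Eb4.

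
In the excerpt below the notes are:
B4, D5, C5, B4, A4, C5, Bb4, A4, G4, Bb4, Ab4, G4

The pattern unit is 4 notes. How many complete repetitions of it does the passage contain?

3

12 notes in groups of 4 gives 12/4 = 3 statements.
Starts: B4, A4, G4 — each down a 2nd.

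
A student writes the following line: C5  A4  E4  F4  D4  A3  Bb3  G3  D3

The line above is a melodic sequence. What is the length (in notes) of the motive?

3

Try groups of 3 (3 cells in 9 notes):
C5 A4 E4 | F4 D4 A3 | Bb3 G3 D3
Each cell is the previous one down a 5th — so the unit is 3 notes.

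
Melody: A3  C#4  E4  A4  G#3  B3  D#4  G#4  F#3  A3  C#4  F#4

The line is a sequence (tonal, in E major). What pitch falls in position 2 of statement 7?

D#3

The unit is 4 notes. Position-2 pitches of the 3 shown cells: C#4, B3, A3.
Each moves down a 2nd. Continuing: G#3 → F#3 → E3 → D#3.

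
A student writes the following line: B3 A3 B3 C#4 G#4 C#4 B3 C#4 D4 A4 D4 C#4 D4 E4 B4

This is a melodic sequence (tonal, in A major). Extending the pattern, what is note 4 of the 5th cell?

G#4

With 5-note cells, note 4 of each statement runs C#4, D4, E4.
Extending up a 2nd: F#4 → G#4.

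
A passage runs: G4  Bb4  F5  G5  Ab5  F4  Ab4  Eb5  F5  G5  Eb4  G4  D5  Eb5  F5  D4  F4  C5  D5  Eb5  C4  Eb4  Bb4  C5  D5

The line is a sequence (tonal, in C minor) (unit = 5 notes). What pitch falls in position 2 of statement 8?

Grouping in 5s, the 2nd note of each cell is Bb4, Ab4, G4, F4, Eb4.
Extending down a 2nd: D4 → C4 → Bb3.

Bb3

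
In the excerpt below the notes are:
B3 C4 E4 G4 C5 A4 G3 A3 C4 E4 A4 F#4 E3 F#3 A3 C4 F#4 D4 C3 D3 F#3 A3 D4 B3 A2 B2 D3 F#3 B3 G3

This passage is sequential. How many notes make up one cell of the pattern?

There are 30 notes; a 6-note unit gives 5 cells:
B3 C4 E4 G4 C5 A4 | G3 A3 C4 E4 A4 F#4 | E3 F#3 A3 C4 F#4 D4 | C3 D3 F#3 A3 D4 B3 | A2 B2 D3 F#3 B3 G3
Every group is a transposition down a 3rd of the one before; no shorter unit works.

6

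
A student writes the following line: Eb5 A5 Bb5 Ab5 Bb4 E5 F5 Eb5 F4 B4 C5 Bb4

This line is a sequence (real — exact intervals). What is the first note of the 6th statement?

D3

With a 4-note motive the entries are Eb5, Bb4, F4, each down a 4th from the previous.
Extending the heads down a 4th: C4 → G3 → D3.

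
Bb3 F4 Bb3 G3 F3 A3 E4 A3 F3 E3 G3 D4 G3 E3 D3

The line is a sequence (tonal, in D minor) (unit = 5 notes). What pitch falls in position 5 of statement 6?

Grouping in 5s, the 5th note of each cell is F3, E3, D3.
Extending down a 2nd: C3 → Bb2 → A2.

A2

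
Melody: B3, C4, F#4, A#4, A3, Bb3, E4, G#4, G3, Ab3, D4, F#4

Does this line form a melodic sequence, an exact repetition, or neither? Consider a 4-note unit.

Each 4-note cell is the previous one transposed down a 2nd.

sequence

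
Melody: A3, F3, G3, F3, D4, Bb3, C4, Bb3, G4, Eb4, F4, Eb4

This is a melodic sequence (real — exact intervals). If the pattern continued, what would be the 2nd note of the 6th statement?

Gb5

Grouping in 4s, the 2nd note of each cell is F3, Bb3, Eb4.
Extending up a 4th: Ab4 → Db5 → Gb5.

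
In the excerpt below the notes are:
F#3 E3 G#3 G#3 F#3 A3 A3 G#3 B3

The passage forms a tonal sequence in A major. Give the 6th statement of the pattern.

Taking 3-note groups, the heads are F#3, G#3, A3: the pattern moves up a 2nd.
Extending up a 2nd: B3 → C#4 → D4.
Statement 6 starts on D4 and keeps the same diatonic contour: D4 C#4 E4.

D4 C#4 E4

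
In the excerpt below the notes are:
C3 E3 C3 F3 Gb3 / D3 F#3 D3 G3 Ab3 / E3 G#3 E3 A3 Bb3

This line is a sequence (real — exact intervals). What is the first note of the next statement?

Taking 5-note groups, the heads are C3, D3, E3: the pattern moves up a 2nd.
One more step up a 2nd gives F#3.

F#3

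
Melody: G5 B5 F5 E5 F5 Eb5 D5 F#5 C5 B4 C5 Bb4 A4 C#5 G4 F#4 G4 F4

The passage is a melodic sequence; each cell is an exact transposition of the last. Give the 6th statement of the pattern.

F#3 A#3 E3 D#3 E3 D3

Unit = 6 notes; the statements start on G5, D5, A4, moving down a 4th each time.
Extending down a 4th: E4 → B3 → F#3.
So cell 6 is F#3 A#3 E3 D#3 E3 D3.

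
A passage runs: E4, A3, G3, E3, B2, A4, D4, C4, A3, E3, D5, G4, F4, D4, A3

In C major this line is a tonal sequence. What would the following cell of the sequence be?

Taking 5-note groups, the heads are E4, A4, D5: the pattern moves up a 4th.
From G5 the diatonic shape gives G5 C5 B4 G4 D4.

G5 C5 B4 G4 D4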